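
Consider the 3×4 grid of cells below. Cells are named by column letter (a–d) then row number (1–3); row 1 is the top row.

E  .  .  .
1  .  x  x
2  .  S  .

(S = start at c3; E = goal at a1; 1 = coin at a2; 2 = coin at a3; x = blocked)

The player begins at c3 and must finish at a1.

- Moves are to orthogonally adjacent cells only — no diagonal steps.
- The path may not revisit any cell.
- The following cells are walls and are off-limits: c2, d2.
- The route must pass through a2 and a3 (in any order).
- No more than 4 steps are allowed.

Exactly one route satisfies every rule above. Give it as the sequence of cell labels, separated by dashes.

Any route must reach a2 and a3 and still end at a1 within 4 moves, so the order of the required stops is forced.
Route from c3: left 2 to a3, up 2 to a1 — 4 moves in all.
Check: all required cells visited; 4 ≤ 4 moves.

c3 - b3 - a3 - a2 - a1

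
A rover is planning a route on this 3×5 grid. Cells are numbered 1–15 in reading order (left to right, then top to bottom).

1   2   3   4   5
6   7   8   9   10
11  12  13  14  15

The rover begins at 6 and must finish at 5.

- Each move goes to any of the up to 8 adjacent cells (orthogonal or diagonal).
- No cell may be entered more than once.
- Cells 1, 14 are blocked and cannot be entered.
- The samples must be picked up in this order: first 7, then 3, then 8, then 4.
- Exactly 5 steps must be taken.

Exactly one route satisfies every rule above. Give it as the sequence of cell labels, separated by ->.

The waypoints must appear in the order 7, 3, 8, 4, with no cell reused.
Route from 6: right 1 to 7, up-right 1 to 3, down 1 to 8, up-right 1 to 4, right 1 to 5 — 5 moves in all.
Check: order respected (7 at step 1, 3 at step 2, 8 at step 3, 4 at step 4); 5 moves as required.

6 -> 7 -> 3 -> 8 -> 4 -> 5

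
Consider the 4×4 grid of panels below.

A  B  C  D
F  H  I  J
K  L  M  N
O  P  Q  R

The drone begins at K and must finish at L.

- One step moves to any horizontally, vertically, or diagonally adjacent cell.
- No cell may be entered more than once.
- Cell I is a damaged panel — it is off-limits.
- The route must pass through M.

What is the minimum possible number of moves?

Any route passes through M somewhere between K and L. Summing Chebyshev distances along the two legs (K → M → L) gives a lower bound of 2 + 1 = 3 moves.
A route of 3 moves achieves this: K → H → M → L.
Since 3 matches the lower bound, it is optimal.

3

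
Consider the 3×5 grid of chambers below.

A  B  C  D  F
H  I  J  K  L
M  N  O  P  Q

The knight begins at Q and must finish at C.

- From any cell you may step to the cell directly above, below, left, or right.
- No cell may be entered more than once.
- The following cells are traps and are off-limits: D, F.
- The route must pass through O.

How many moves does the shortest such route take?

Any route passes through O somewhere between Q and C. Summing Manhattan distances along the two legs (Q → O → C) gives a lower bound of 2 + 2 = 4 moves.
A route of 4 moves achieves this: Q → P → O → J → C.
Since 4 matches the lower bound, it is optimal.

4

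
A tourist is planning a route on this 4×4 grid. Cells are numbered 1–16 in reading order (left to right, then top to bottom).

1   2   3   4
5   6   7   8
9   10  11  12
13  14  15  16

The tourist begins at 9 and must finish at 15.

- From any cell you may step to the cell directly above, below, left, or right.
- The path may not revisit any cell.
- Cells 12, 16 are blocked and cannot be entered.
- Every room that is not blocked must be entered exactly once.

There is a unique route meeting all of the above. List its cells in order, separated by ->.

9 -> 13 -> 14 -> 10 -> 6 -> 5 -> 1 -> 2 -> 3 -> 4 -> 8 -> 7 -> 11 -> 15

Need to visit all 14 open cells exactly once, starting at 9 and ending at 15.
Cell 1 has only two open neighbours (5 and 2), so the path must pass straight through it: one of those is the cell it's entered from and the other is where it exits.
Route from 9: down 1 to 13, right 1 to 14, up 2 to 6, left 1 to 5, up 1 to 1, right 3 to 4, down 1 to 8, left 1 to 7, down 2 to 15 — 13 moves in all.
Check: all 14 open cells covered.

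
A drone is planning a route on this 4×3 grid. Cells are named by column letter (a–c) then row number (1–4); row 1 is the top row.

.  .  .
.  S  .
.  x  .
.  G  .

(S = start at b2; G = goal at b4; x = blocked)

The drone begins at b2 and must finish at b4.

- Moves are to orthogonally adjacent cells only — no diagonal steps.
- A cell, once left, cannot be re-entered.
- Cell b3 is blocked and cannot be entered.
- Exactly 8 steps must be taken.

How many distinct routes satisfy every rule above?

2

Need simple routes of exactly 8 moves from b2 to b4 (Manhattan distance 2, so 3 moves are spent on a detour and 3 undoing it).
Enumerating: b2 a2 a1 b1 c1 c2 c3 c4 b4 | b2 c2 c1 b1 a1 a2 a3 a4 b4.
That gives 2 routes.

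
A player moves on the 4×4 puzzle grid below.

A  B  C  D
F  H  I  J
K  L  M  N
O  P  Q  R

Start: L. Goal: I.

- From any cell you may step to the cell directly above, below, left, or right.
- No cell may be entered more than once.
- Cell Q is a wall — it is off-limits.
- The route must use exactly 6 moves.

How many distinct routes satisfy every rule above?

Need simple routes of exactly 6 moves from L to I (Manhattan distance 2, so 2 moves are spent on a detour and 2 undoing it).
Enumerating: L H B C D J I | L H F A B C I | L P O K F H I | L K F A B H I | L K F A B C I | L K F H B C I | L M N J D C I.
That gives 7 routes.

7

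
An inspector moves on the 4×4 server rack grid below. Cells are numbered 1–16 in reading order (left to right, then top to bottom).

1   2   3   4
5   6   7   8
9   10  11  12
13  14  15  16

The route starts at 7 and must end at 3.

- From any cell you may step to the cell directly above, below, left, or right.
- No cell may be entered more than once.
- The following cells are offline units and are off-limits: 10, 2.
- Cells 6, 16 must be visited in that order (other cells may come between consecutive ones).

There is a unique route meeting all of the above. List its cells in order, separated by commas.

The waypoints must appear in the order 6, 16, with no cell reused.
Route from 7: 2× left (reaching 5), 2× down (reaching 13), 3× right (reaching 16), 3× up (reaching 4), left to 3 — 11 moves in all.
Check: order respected (6 at step 1, 16 at step 7).

7, 6, 5, 9, 13, 14, 15, 16, 12, 8, 4, 3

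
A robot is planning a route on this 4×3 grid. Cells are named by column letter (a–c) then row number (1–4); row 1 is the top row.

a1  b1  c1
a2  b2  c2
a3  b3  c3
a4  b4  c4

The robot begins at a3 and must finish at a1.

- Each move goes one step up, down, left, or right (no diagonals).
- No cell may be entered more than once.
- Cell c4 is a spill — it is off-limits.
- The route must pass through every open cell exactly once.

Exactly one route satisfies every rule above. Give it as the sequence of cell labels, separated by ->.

Need to visit all 11 open cells exactly once, starting at a3 and ending at a1.
Route from a3: down to a4, right to b4, up to b3, right to c3, 2× up (reaching c1), left to b1, down to b2, left to a2, up to a1 — 10 moves in all.
Check: all 11 open cells covered.

a3 -> a4 -> b4 -> b3 -> c3 -> c2 -> c1 -> b1 -> b2 -> a2 -> a1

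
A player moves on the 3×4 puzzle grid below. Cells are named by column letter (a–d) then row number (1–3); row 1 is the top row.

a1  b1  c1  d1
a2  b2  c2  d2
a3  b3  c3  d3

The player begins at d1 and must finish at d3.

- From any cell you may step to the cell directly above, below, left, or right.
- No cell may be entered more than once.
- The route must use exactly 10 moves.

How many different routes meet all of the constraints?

Need simple routes of exactly 10 moves from d1 to d3 (Manhattan distance 2, so 4 moves are spent on a detour and 4 undoing it).
Branch systematically from the start, pruning whenever the remaining move budget drops below the Manhattan distance to d3 or differs from it in parity. Grouping the completions by first move — via d2: 4; via c1: 6 — and summing: 4 + 6 = 10.
That gives 10 routes.

10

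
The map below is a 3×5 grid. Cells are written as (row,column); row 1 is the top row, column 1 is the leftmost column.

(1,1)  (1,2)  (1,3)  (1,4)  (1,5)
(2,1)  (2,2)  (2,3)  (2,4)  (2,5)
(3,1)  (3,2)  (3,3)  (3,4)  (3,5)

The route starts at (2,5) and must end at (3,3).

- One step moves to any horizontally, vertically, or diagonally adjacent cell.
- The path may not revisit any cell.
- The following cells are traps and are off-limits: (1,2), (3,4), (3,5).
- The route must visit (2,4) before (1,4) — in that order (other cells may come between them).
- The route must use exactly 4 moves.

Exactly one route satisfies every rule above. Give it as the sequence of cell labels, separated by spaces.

(2,5) (2,4) (1,4) (2,3) (3,3)

The waypoints must appear in the order (2,4), (1,4), with no cell reused.
Route from (2,5): left 1 to (2,4), up 1 to (1,4), down-left 1 to (2,3), down 1 to (3,3) — 4 moves in all.
Check: order respected ((2,4) at step 1, (1,4) at step 2); 4 moves as required.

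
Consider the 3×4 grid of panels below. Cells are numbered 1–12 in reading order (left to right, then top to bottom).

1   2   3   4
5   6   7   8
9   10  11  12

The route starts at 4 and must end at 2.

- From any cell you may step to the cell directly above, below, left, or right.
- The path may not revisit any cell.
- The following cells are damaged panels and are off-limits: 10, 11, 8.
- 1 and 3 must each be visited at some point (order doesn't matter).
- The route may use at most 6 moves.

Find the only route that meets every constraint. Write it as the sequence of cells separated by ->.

The budget equals the shortest possible length, so every move has to be on a shortest route through the required cells.
Route from 4: left 1 to 3, down 1 to 7, left 2 to 5, up 1 to 1, right 1 to 2 — 6 moves in all.
Check: all required cells visited; 6 ≤ 6 moves.

4 -> 3 -> 7 -> 6 -> 5 -> 1 -> 2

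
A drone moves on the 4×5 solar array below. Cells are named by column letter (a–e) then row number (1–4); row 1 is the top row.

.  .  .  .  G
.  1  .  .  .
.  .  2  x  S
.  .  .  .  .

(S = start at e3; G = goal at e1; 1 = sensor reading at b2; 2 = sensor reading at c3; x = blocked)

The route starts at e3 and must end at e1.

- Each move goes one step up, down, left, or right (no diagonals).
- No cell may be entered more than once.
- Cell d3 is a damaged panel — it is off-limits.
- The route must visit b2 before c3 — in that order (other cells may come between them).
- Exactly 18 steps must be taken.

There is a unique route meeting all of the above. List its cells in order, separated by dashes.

e3 - e4 - d4 - c4 - b4 - a4 - a3 - a2 - a1 - b1 - b2 - b3 - c3 - c2 - c1 - d1 - d2 - e2 - e1

The waypoints must appear in the order b2, c3, with no cell reused.
Route from e3: down to e4, 4× left (reaching a4), 3× up (reaching a1), right to b1, 2× down (reaching b3), right to c3, 2× up (reaching c1), right to d1, down to d2, right to e2, up to e1 — 18 moves in all.
Check: order respected (1 at step 10, 2 at step 12); 18 moves as required.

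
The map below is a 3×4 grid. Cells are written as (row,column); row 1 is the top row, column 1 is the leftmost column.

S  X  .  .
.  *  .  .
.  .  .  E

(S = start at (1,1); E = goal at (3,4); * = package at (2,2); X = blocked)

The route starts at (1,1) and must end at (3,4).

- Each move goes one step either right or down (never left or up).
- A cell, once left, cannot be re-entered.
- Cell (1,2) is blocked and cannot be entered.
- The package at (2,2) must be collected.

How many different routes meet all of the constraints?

3

A right/down-only route from (1,1) to (3,4) makes exactly 2 down-moves and 3 right-moves in some order.
With no other constraints that would be C(5,2) = 10 routes.
Split at (2,2) and multiply the segment counts (each segment already excludes blocked cells): (1,1)→(2,2): 1; (2,2)→(3,4): 3; product = 3.
That gives 3 routes.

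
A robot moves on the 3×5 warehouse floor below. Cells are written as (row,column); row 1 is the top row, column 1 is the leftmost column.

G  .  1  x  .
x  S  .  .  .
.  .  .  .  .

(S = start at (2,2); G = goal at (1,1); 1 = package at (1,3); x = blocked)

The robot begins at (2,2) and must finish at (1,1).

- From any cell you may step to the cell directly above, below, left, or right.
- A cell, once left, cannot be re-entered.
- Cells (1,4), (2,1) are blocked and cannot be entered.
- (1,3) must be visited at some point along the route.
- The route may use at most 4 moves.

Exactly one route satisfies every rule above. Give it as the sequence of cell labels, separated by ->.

Any route must reach (1,3) and still end at (1,1) within 4 moves, so the order of the required stops is forced.
Route from (2,2): right 1 to (2,3), up 1 to (1,3), left 2 to (1,1) — 4 moves in all.
Check: all required cells visited; 4 ≤ 4 moves.

(2,2) -> (2,3) -> (1,3) -> (1,2) -> (1,1)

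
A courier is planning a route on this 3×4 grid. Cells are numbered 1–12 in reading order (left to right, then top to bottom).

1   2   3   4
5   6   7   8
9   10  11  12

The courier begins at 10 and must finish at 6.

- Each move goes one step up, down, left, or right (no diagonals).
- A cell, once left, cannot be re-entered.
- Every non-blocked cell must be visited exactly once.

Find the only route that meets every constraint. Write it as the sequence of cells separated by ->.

10 -> 9 -> 5 -> 1 -> 2 -> 3 -> 4 -> 8 -> 12 -> 11 -> 7 -> 6

Need to visit all 12 open cells exactly once, starting at 10 and ending at 6.
Route from 10: left 1 to 9, up 2 to 1, right 3 to 4, down 2 to 12, left 1 to 11, up 1 to 7, left 1 to 6 — 11 moves in all.
Check: all 12 open cells covered.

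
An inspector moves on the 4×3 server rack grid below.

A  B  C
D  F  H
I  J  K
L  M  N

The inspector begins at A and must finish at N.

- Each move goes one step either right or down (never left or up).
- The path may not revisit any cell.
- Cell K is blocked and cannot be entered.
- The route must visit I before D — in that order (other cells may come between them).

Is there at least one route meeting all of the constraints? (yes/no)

no

D lies above I, so going from I to D would need an upward move — but moves only go right/down, so I cannot be visited before D.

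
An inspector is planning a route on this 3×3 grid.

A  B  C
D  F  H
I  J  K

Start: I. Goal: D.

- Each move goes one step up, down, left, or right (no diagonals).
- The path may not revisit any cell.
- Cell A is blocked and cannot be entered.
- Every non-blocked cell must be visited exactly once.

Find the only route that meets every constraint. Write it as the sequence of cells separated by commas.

Need to visit all 8 open cells exactly once, starting at I and ending at D.
Cell K has only two open neighbours (H and J), so the path must pass straight through it: one of those is the cell it's entered from and the other is where it exits.
Route from I: 2× right (reaching K), 2× up (reaching C), left to B, down to F, left to D — 7 moves in all.
Check: all 8 open cells covered.

I, J, K, H, C, B, F, D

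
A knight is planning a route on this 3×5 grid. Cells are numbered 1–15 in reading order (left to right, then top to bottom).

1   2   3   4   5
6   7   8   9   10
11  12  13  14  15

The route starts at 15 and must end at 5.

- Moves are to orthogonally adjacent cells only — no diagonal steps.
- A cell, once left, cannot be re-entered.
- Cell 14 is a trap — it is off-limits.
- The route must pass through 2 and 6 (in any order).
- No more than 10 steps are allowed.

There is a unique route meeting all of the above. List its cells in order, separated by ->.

15 -> 10 -> 9 -> 8 -> 7 -> 6 -> 1 -> 2 -> 3 -> 4 -> 5

Any route must reach 2 and 6 and still end at 5 within 10 moves, so the order of the required stops is forced.
Route from 15: up 1 to 10, left 4 to 6, up 1 to 1, right 4 to 5 — 10 moves in all.
Check: all required cells visited; 10 ≤ 10 moves.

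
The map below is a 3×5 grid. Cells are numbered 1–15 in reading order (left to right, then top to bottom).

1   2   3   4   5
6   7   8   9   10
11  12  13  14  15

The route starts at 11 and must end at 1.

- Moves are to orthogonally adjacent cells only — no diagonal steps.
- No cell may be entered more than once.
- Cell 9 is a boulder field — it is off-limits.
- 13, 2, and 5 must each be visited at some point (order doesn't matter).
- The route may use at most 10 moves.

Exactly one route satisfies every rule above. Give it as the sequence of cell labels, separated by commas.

11, 12, 13, 14, 15, 10, 5, 4, 3, 2, 1

Any route must reach 13, 2, and 5 and still end at 1 within 10 moves, so the order of the required stops is forced.
Route from 11: right 4 to 15, up 2 to 5, left 4 to 1 — 10 moves in all.
Check: all required cells visited; 10 ≤ 10 moves.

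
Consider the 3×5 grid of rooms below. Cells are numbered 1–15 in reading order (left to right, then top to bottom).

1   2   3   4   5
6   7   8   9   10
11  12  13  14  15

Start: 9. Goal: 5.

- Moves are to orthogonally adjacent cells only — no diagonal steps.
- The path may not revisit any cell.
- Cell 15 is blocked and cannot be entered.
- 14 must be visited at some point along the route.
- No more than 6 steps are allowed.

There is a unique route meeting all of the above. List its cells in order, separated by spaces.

9 14 13 8 3 4 5

The budget equals the shortest possible length, so every move has to be on a shortest route through the required cells.
Route from 9: down 1 to 14, left 1 to 13, up 2 to 3, right 2 to 5 — 6 moves in all.
Check: all required cells visited; 6 ≤ 6 moves.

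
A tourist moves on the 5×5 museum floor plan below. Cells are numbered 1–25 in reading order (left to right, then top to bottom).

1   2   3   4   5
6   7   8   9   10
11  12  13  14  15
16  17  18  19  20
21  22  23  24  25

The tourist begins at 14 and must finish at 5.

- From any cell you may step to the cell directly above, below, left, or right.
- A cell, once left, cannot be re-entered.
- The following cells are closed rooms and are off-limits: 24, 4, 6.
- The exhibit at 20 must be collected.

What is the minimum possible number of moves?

Any route passes through 20 somewhere between 14 and 5. Summing Manhattan distances along the two legs (14 → 20 → 5) gives a lower bound of 2 + 3 = 5 moves.
A route of 5 moves achieves this: 14 → 19 → 20 → 15 → 10 → 5.
Since 5 matches the lower bound, it is optimal.

5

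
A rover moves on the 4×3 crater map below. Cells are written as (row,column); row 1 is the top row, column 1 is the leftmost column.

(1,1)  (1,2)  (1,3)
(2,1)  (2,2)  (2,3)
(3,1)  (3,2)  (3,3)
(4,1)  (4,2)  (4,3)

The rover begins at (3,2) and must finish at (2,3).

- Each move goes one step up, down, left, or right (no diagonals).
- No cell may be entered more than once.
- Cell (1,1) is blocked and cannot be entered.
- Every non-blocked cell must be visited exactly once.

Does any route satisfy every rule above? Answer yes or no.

One route that works: (3,2) → (3,3) → (4,3) → (4,2) → (4,1) → (3,1) → (2,1) → (2,2) → (1,2) → (1,3) → (2,3).

yes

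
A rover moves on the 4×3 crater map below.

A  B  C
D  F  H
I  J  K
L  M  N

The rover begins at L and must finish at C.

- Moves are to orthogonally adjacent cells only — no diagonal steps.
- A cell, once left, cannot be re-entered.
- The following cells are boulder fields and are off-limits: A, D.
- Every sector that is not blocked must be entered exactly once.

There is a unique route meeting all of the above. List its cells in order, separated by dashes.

L - I - J - M - N - K - H - F - B - C

Need to visit all 10 open cells exactly once, starting at L and ending at C.
Cell B has only two open neighbours (F and C), so the path must pass straight through it: one of those is the cell it's entered from and the other is where it exits.
Route from L: up 1 to I, right 1 to J, down 1 to M, right 1 to N, up 2 to H, left 1 to F, up 1 to B, right 1 to C — 9 moves in all.
Check: all 10 open cells covered.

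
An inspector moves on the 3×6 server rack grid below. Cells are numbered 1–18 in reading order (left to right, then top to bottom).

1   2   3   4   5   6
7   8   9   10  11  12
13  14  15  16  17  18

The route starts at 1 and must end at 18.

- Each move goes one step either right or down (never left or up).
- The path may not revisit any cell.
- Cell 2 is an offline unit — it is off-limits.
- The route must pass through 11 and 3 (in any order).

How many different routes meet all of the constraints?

A right/down-only route from 1 to 18 makes exactly 2 down-moves and 5 right-moves in some order.
With no other constraints that would be C(7,2) = 21 routes.
A monotone route can only reach the required cells in the order 3, 11, so split there and multiply the segment counts (each segment already excludes blocked cells): 1→3: 0; 3→11: 3; 11→18: 2; product = 0.
No route satisfies every constraint, so the count is 0.

0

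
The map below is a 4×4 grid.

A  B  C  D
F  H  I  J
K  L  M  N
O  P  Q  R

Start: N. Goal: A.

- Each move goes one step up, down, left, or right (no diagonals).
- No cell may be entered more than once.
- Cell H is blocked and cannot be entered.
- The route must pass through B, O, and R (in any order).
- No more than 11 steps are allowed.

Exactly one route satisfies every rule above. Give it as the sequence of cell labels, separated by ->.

The 11-move cap with required stops at B, O, R leaves no slack for detours.
Route from N: down to R, 3× left (reaching O), up to K, 2× right (reaching M), 2× up (reaching C), 2× left (reaching A) — 11 moves in all.
Check: all required cells visited; 11 ≤ 11 moves.

N -> R -> Q -> P -> O -> K -> L -> M -> I -> C -> B -> A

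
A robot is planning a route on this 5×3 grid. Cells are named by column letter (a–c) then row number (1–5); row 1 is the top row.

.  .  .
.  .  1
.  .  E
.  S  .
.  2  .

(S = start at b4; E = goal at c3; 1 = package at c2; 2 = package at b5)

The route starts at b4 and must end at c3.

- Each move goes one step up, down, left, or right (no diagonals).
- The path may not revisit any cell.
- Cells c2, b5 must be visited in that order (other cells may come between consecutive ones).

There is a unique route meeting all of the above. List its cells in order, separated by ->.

b4 -> b3 -> b2 -> c2 -> c1 -> b1 -> a1 -> a2 -> a3 -> a4 -> a5 -> b5 -> c5 -> c4 -> c3

The waypoints must appear in the order c2, b5, with no cell reused.
Route from b4: 2× up (reaching b2), right to c2, up to c1, 2× left (reaching a1), 4× down (reaching a5), 2× right (reaching c5), 2× up (reaching c3) — 14 moves in all.
Check: order respected (1 at step 3, 2 at step 11).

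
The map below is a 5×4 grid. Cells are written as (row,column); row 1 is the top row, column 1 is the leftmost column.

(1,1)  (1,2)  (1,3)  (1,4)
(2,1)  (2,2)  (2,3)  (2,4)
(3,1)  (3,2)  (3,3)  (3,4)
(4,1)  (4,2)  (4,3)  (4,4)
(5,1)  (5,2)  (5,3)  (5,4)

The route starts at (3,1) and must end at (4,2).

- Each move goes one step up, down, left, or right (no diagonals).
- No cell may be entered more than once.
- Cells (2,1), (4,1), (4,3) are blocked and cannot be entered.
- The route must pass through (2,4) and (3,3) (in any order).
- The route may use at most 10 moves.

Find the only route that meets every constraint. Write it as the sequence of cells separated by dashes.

(3,1) - (3,2) - (3,3) - (2,3) - (2,4) - (3,4) - (4,4) - (5,4) - (5,3) - (5,2) - (4,2)

The budget equals the shortest possible length, so every move has to be on a shortest route through the required cells.
Route from (3,1): 2× right (reaching (3,3)), up to (2,3), right to (2,4), 3× down (reaching (5,4)), 2× left (reaching (5,2)), up to (4,2) — 10 moves in all.
Check: all required cells visited; 10 ≤ 10 moves.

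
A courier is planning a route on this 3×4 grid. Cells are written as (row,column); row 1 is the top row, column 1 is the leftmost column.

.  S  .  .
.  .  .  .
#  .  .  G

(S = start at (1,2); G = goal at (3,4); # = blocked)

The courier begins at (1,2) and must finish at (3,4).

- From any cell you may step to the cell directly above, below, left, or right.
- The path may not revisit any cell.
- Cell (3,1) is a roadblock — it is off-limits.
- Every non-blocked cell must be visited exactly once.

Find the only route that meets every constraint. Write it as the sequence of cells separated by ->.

Need to visit all 11 open cells exactly once, starting at (1,2) and ending at (3,4).
Cell (1,4) has only two open neighbours ((2,4) and (1,3)), so the path must pass straight through it: one of those is the cell it's entered from and the other is where it exits.
Route from (1,2): left 1 to (1,1), down 1 to (2,1), right 1 to (2,2), down 1 to (3,2), right 1 to (3,3), up 2 to (1,3), right 1 to (1,4), down 2 to (3,4) — 10 moves in all.
Check: all 11 open cells covered.

(1,2) -> (1,1) -> (2,1) -> (2,2) -> (3,2) -> (3,3) -> (2,3) -> (1,3) -> (1,4) -> (2,4) -> (3,4)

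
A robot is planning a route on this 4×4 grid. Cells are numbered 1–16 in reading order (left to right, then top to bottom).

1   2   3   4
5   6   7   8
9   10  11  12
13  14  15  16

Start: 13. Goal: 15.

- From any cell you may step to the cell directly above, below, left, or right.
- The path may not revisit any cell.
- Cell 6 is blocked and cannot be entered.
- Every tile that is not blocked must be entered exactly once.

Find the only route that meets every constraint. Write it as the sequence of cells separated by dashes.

Need to visit all 15 open cells exactly once, starting at 13 and ending at 15.
Route from 13: right 1 to 14, up 1 to 10, left 1 to 9, up 2 to 1, right 3 to 4, down 1 to 8, left 1 to 7, down 1 to 11, right 1 to 12, down 1 to 16, left 1 to 15 — 14 moves in all.
Check: all 15 open cells covered.

13 - 14 - 10 - 9 - 5 - 1 - 2 - 3 - 4 - 8 - 7 - 11 - 12 - 16 - 15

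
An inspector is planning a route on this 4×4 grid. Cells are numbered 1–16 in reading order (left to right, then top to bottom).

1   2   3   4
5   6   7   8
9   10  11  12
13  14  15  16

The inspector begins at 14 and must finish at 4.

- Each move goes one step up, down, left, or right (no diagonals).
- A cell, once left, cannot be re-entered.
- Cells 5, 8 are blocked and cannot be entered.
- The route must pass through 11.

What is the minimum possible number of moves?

5

Any route passes through 11 somewhere between 14 and 4. Summing Manhattan distances along the two legs (14 → 11 → 4) gives a lower bound of 2 + 3 = 5 moves.
A route of 5 moves achieves this: 14 → 10 → 11 → 7 → 3 → 4.
Since 5 matches the lower bound, it is optimal.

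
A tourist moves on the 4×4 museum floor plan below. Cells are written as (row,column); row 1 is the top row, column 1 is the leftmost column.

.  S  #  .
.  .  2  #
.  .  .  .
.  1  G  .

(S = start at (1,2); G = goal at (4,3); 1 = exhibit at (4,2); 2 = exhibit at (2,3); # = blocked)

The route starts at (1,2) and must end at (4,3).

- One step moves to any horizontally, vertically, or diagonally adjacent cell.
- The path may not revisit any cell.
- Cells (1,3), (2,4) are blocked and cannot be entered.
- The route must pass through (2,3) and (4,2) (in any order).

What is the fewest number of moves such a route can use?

Any route passes through (2,3) and (4,2) in some order between (1,2) and (4,3). Summing Chebyshev distances along each leg and taking the cheapest ordering ((1,2) → (2,3) → (4,2) → (4,3)) gives a lower bound of 1 + 2 + 1 = 4 moves.
A route of 4 moves achieves this: (1,2) → (2,3) → (3,2) → (4,2) → (4,3).
Since 4 matches the lower bound, it is optimal.

4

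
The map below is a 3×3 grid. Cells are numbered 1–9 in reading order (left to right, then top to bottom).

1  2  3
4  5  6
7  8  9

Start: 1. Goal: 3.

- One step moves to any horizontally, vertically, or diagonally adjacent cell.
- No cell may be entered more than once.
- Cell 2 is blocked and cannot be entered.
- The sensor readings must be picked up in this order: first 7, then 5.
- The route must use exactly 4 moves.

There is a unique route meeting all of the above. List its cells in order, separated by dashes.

The waypoints must appear in the order 7, 5, with no cell reused.
Route from 1: down 2 to 7, up-right 2 to 3 — 4 moves in all.
Check: order respected (7 at step 2, 5 at step 3); 4 moves as required.

1 - 4 - 7 - 5 - 3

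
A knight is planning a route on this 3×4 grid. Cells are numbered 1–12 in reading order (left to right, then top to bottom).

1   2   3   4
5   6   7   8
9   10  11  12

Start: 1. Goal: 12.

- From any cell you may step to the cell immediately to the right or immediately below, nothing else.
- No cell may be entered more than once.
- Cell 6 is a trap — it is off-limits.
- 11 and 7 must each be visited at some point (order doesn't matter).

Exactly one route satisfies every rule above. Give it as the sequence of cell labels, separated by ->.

Moves only go right or down, so the column and row indices never decrease.
Route from 1: 2× right (reaching 3), 2× down (reaching 11), right to 12 — 5 moves in all.
Check: all required cells visited.

1 -> 2 -> 3 -> 7 -> 11 -> 12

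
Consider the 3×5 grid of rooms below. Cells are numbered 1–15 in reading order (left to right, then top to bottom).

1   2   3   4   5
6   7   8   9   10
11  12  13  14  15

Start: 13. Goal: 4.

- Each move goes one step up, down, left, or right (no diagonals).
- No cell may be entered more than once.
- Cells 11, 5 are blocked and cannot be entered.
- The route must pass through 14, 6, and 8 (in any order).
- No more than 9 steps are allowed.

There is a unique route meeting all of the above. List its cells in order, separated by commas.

The 9-move cap with required stops at 14, 6, 8 leaves no slack for detours.
Route from 13: right to 14, up to 9, 3× left (reaching 6), up to 1, 3× right (reaching 4) — 9 moves in all.
Check: all required cells visited; 9 ≤ 9 moves.

13, 14, 9, 8, 7, 6, 1, 2, 3, 4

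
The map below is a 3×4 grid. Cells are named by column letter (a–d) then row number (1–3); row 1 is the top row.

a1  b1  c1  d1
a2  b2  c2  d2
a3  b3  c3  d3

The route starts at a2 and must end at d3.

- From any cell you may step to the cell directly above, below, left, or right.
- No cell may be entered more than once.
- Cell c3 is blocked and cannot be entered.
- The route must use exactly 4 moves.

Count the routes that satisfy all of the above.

Need simple routes of exactly 4 moves from a2 to d3 (Manhattan distance 4, so 0 moves are spent on a detour and 0 undoing it).
Enumerating: a2 b2 c2 d2 d3.
That gives 1 route.

1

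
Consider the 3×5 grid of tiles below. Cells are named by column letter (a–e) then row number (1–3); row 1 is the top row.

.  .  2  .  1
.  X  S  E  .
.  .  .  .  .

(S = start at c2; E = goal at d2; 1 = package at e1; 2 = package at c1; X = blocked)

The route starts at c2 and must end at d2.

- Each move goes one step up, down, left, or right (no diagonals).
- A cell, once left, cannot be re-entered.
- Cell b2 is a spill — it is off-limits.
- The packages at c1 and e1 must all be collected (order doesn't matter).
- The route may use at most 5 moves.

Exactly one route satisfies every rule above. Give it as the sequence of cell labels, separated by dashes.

c2 - c1 - d1 - e1 - e2 - d2

Any route must reach c1 and e1 and still end at d2 within 5 moves, so the order of the required stops is forced.
Route from c2: up to c1, 2× right (reaching e1), down to e2, left to d2 — 5 moves in all.
Check: all required cells visited; 5 ≤ 5 moves.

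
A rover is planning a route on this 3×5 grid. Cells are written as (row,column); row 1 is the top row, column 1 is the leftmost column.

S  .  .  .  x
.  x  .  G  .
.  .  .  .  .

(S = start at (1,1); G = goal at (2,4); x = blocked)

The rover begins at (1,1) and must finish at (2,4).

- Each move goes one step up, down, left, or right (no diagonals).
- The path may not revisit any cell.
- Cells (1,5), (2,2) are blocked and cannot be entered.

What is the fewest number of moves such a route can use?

4

The Manhattan distance from (1,1) to (2,4) is |1−2| + |1−4| = 4, so at least 4 moves are needed.
A route of 4 moves achieves this: (1,1) → (1,2) → (1,3) → (2,3) → (2,4).
Since 4 matches the lower bound, it is optimal.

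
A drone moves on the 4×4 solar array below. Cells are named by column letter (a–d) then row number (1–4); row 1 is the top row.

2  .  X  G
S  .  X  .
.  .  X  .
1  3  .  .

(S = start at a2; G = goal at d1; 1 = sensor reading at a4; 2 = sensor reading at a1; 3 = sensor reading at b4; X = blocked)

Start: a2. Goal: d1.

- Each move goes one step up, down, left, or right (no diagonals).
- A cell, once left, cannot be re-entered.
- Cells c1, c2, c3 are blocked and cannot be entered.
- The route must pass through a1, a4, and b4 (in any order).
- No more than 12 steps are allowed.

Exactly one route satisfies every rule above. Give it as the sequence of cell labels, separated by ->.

a2 -> a1 -> b1 -> b2 -> b3 -> a3 -> a4 -> b4 -> c4 -> d4 -> d3 -> d2 -> d1

Any route must reach a1, a4, and b4 and still end at d1 within 12 moves, so the order of the required stops is forced.
Route from a2: up to a1, right to b1, 2× down (reaching b3), left to a3, down to a4, 3× right (reaching d4), 3× up (reaching d1) — 12 moves in all.
Check: all required cells visited; 12 ≤ 12 moves.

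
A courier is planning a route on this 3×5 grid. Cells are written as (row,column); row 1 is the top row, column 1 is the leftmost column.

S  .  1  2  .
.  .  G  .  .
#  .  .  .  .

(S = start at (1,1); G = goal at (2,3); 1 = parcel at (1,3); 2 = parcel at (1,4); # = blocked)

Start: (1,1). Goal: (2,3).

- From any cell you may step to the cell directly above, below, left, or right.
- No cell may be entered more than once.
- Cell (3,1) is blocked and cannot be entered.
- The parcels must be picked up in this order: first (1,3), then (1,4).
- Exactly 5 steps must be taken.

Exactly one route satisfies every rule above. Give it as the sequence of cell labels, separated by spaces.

(1,1) (1,2) (1,3) (1,4) (2,4) (2,3)

The waypoints must appear in the order (1,3), (1,4), with no cell reused.
Route from (1,1): right 3 to (1,4), down 1 to (2,4), left 1 to (2,3) — 5 moves in all.
Check: order respected (1 at step 2, 2 at step 3); 5 moves as required.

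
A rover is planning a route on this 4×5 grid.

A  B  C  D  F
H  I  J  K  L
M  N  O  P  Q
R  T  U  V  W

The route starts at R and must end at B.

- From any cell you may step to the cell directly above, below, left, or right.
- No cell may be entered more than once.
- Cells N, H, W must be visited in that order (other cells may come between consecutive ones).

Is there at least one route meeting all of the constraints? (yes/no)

One route that works: R → T → N → M → H → I → J → O → U → V → W → Q → L → F → D → C → B.

yes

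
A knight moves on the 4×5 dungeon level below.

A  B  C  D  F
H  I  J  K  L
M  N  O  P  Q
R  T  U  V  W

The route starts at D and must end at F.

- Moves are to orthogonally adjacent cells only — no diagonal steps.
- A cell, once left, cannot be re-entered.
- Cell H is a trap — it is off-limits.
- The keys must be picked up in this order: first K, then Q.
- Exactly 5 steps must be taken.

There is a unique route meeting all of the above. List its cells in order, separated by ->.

D -> K -> P -> Q -> L -> F

The waypoints must appear in the order K, Q, with no cell reused.
Route from D: down 2 to P, right 1 to Q, up 2 to F — 5 moves in all.
Check: order respected (K at step 1, Q at step 3); 5 moves as required.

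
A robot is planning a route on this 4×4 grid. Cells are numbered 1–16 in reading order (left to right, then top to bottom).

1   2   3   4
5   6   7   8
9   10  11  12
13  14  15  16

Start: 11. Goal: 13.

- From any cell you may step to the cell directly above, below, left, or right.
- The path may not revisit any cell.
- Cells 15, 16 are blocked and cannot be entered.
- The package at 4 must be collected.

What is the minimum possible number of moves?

9

Any route passes through 4 somewhere between 11 and 13. Summing Manhattan distances along the two legs (11 → 4 → 13) gives a lower bound of 3 + 6 = 9 moves.
A route of 9 moves achieves this: 11 → 7 → 8 → 4 → 3 → 2 → 6 → 10 → 14 → 13.
Since 9 matches the lower bound, it is optimal.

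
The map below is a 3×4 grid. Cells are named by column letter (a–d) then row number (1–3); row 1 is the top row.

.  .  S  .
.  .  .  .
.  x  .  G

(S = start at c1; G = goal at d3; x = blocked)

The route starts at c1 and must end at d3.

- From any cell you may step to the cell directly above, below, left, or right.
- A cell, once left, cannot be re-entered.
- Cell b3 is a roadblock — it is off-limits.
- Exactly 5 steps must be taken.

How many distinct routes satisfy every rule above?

Need simple routes of exactly 5 moves from c1 to d3 (Manhattan distance 3, so 1 moves are spent on a detour and 1 undoing it).
Enumerating: c1 b1 b2 c2 c3 d3 | c1 b1 b2 c2 d2 d3 | c1 d1 d2 c2 c3 d3.
That gives 3 routes.

3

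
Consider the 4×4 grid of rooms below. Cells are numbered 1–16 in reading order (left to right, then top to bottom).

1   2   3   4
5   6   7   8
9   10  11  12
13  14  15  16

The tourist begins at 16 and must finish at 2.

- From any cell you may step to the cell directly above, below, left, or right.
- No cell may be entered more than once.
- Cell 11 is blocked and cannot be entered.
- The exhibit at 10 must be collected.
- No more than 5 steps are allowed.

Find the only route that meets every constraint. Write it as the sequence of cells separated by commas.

16, 15, 14, 10, 6, 2

The budget equals the shortest possible length, so every move has to be on a shortest route through the required cells.
Route from 16: 2× left (reaching 14), 3× up (reaching 2) — 5 moves in all.
Check: all required cells visited; 5 ≤ 5 moves.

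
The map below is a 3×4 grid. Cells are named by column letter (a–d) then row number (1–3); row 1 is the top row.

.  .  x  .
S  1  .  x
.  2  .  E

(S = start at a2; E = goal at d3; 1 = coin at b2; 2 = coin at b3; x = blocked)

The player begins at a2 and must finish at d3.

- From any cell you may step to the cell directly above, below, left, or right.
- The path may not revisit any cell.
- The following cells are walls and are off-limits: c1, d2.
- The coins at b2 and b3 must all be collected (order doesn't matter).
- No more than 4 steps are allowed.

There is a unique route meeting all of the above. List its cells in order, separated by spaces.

Any route must reach b2 and b3 and still end at d3 within 4 moves, so the order of the required stops is forced.
Route from a2: right to b2, down to b3, 2× right (reaching d3) — 4 moves in all.
Check: all required cells visited; 4 ≤ 4 moves.

a2 b2 b3 c3 d3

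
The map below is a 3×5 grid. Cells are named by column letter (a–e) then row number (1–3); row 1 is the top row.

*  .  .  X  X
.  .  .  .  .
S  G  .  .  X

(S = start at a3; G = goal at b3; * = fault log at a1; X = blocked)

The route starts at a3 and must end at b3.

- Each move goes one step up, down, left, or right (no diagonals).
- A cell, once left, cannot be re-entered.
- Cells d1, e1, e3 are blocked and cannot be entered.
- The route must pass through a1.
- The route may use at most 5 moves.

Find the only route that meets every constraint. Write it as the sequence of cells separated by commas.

Any route must reach a1 and still end at b3 within 5 moves, so the order of the required stops is forced.
Route from a3: up 2 to a1, right 1 to b1, down 2 to b3 — 5 moves in all.
Check: all required cells visited; 5 ≤ 5 moves.

a3, a2, a1, b1, b2, b3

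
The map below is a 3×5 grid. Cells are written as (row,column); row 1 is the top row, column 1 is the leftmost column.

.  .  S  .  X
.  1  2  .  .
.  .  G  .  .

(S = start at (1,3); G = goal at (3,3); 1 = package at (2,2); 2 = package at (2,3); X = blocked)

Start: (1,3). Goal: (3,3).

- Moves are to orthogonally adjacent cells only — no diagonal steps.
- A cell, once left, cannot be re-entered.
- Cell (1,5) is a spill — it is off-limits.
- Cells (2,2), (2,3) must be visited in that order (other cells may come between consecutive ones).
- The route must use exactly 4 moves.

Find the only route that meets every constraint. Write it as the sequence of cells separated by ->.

(1,3) -> (1,2) -> (2,2) -> (2,3) -> (3,3)

The waypoints must appear in the order (2,2), (2,3), with no cell reused.
Route from (1,3): left to (1,2), down to (2,2), right to (2,3), down to (3,3) — 4 moves in all.
Check: order respected (1 at step 2, 2 at step 3); 4 moves as required.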